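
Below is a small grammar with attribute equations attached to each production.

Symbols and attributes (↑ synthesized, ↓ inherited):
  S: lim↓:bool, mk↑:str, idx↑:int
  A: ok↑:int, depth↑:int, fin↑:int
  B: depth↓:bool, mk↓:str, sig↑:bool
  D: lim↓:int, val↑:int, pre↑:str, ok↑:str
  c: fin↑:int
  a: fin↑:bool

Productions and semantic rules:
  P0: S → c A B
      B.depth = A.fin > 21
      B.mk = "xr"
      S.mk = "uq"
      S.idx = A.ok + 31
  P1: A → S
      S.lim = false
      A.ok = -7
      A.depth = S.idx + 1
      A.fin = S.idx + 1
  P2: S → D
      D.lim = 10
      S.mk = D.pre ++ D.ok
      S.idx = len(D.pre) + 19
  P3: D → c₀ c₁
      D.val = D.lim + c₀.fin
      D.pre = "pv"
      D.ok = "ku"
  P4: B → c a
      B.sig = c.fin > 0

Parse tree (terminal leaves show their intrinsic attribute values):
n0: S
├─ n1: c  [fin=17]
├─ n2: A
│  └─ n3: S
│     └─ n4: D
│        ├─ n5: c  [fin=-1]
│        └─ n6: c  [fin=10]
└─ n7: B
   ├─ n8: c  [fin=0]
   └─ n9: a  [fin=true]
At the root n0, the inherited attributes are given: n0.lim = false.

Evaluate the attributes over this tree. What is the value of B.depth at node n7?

true

1. n0.lim = false  [given at root]
2. n1.fin = 17  [terminal]
3. n3.lim = false  [false]
4. n4.lim = 10  [10]
5. n5.fin = -1  [terminal]
6. n6.fin = 10  [terminal]
7. n4.val = 9  [D.lim + c₀.fin]
8. n4.pre = "pv"  ["pv"]
9. n4.ok = "ku"  ["ku"]
10. n3.mk = "pvku"  [D.pre ++ D.ok]
11. n3.idx = 21  [len(D.pre) + 19]
12. n2.ok = -7  [-7]
13. n2.depth = 22  [S.idx + 1]
14. n2.fin = 22  [S.idx + 1]
15. n7.depth = true  [A.fin > 21]
16. n7.mk = "xr"  ["xr"]
17. n8.fin = 0  [terminal]
18. n9.fin = true  [terminal]
19. n7.sig = false  [c.fin > 0]
20. n0.mk = "uq"  ["uq"]
21. n0.idx = 24  [A.ok + 31]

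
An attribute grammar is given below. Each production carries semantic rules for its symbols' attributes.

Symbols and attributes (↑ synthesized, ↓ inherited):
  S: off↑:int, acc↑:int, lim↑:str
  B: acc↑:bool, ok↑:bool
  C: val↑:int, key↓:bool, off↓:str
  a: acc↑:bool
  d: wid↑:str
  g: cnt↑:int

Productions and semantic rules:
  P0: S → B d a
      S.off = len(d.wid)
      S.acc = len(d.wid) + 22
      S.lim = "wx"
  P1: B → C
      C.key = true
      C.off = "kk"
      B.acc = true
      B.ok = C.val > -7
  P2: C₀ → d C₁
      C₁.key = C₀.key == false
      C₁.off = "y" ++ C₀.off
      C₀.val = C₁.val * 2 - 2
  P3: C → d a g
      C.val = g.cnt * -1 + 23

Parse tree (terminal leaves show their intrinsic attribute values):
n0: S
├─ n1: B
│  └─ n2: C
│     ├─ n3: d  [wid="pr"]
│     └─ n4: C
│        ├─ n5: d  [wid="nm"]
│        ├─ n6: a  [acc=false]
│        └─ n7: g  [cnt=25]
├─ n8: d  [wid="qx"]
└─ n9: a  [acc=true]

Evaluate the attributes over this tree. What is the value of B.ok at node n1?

true

1. n2.key = true  [true]
2. n2.off = "kk"  ["kk"]
3. n3.wid = "pr"  [terminal]
4. n4.key = false  [C₀.key == false]
5. n4.off = "ykk"  ["y" ++ C₀.off]
6. n5.wid = "nm"  [terminal]
7. n6.acc = false  [terminal]
8. n7.cnt = 25  [terminal]
9. n4.val = -2  [g.cnt * -1 + 23]
10. n2.val = -6  [C₁.val * 2 - 2]
11. n1.acc = true  [true]
12. n1.ok = true  [C.val > -7]
13. n8.wid = "qx"  [terminal]
14. n9.acc = true  [terminal]
15. n0.off = 2  [len(d.wid)]
16. n0.acc = 24  [len(d.wid) + 22]
17. n0.lim = "wx"  ["wx"]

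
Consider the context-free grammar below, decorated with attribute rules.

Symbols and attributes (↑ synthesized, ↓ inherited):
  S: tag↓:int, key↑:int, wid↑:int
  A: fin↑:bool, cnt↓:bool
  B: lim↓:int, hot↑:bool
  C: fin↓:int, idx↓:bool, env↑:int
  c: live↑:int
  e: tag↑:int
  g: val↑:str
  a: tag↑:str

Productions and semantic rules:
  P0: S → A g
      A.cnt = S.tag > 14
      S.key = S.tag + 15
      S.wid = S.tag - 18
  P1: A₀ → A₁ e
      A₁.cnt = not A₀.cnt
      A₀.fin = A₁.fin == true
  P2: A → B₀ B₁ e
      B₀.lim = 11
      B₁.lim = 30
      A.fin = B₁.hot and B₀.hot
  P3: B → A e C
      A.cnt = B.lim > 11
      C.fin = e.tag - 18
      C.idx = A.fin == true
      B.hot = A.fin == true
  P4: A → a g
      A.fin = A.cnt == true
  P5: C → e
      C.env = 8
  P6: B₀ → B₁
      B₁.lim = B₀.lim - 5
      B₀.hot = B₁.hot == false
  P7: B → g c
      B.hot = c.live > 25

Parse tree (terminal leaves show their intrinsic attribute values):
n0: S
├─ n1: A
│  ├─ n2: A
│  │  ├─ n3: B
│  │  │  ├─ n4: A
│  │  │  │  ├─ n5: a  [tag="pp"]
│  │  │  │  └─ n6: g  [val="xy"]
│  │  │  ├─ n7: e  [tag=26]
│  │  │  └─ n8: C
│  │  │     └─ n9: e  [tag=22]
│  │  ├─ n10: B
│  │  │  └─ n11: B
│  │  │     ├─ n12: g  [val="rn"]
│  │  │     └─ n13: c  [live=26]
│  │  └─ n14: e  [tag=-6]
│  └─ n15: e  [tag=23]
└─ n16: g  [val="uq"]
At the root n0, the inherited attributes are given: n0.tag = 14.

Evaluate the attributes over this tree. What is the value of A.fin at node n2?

false

1. n0.tag = 14  [given at root]
2. n1.cnt = false  [S.tag > 14]
3. n2.cnt = true  [not A₀.cnt]
4. n3.lim = 11  [11]
5. n4.cnt = false  [B.lim > 11]
6. n5.tag = "pp"  [terminal]
7. n6.val = "xy"  [terminal]
8. n4.fin = false  [A.cnt == true]
9. n7.tag = 26  [terminal]
10. n8.fin = 8  [e.tag - 18]
11. n8.idx = false  [A.fin == true]
12. n9.tag = 22  [terminal]
13. n8.env = 8  [8]
14. n3.hot = false  [A.fin == true]
15. n10.lim = 30  [30]
16. n11.lim = 25  [B₀.lim - 5]
17. n12.val = "rn"  [terminal]
18. n13.live = 26  [terminal]
19. n11.hot = true  [c.live > 25]
20. n10.hot = false  [B₁.hot == false]
21. n14.tag = -6  [terminal]
22. n2.fin = false  [B₁.hot and B₀.hot]
23. n15.tag = 23  [terminal]
24. n1.fin = false  [A₁.fin == true]
25. n16.val = "uq"  [terminal]
26. n0.key = 29  [S.tag + 15]
27. n0.wid = -4  [S.tag - 18]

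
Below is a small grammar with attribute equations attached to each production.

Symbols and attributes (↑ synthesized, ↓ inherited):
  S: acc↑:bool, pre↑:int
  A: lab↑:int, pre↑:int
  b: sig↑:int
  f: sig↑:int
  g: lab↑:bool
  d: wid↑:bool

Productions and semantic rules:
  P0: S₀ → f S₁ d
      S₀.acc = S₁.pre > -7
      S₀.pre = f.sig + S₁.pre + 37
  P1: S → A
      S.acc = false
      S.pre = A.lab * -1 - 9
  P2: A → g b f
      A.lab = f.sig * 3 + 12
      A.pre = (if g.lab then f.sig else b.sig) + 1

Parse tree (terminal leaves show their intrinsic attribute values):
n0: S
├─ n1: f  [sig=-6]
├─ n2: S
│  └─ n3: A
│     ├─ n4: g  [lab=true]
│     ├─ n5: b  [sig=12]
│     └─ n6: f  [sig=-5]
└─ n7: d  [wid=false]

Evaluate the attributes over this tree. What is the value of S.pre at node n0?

25

1. n1.sig = -6  [terminal]
2. n4.lab = true  [terminal]
3. n5.sig = 12  [terminal]
4. n6.sig = -5  [terminal]
5. n3.lab = -3  [f.sig * 3 + 12]
6. n3.pre = -4  [(if g.lab then f.sig else b.sig) + 1]
7. n2.acc = false  [false]
8. n2.pre = -6  [A.lab * -1 - 9]
9. n7.wid = false  [terminal]
10. n0.acc = true  [S₁.pre > -7]
11. n0.pre = 25  [f.sig + S₁.pre + 37]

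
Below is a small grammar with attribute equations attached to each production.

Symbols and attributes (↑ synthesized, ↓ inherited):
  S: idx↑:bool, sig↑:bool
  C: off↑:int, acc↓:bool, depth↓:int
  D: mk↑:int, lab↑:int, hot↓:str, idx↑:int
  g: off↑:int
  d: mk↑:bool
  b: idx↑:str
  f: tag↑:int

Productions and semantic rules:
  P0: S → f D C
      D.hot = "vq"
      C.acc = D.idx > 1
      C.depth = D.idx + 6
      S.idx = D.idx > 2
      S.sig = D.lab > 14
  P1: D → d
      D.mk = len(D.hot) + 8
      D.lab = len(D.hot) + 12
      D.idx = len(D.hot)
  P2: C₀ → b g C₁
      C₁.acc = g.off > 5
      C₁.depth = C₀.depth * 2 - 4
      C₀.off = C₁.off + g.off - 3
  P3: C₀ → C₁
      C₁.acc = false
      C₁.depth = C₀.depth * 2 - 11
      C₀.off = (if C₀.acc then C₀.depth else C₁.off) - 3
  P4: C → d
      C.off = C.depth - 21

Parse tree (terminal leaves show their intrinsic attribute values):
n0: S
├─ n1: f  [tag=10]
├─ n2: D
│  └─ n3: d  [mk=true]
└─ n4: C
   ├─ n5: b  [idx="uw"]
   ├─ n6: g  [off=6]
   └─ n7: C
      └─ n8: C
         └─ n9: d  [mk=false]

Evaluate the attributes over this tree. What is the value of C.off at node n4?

12

1. n1.tag = 10  [terminal]
2. n2.hot = "vq"  ["vq"]
3. n3.mk = true  [terminal]
4. n2.mk = 10  [len(D.hot) + 8]
5. n2.lab = 14  [len(D.hot) + 12]
6. n2.idx = 2  [len(D.hot)]
7. n4.acc = true  [D.idx > 1]
8. n4.depth = 8  [D.idx + 6]
9. n5.idx = "uw"  [terminal]
10. n6.off = 6  [terminal]
11. n7.acc = true  [g.off > 5]
12. n7.depth = 12  [C₀.depth * 2 - 4]
13. n8.acc = false  [false]
14. n8.depth = 13  [C₀.depth * 2 - 11]
15. n9.mk = false  [terminal]
16. n8.off = -8  [C.depth - 21]
17. n7.off = 9  [(if C₀.acc then C₀.depth else C₁.off) - 3]
18. n4.off = 12  [C₁.off + g.off - 3]
19. n0.idx = false  [D.idx > 2]
20. n0.sig = false  [D.lab > 14]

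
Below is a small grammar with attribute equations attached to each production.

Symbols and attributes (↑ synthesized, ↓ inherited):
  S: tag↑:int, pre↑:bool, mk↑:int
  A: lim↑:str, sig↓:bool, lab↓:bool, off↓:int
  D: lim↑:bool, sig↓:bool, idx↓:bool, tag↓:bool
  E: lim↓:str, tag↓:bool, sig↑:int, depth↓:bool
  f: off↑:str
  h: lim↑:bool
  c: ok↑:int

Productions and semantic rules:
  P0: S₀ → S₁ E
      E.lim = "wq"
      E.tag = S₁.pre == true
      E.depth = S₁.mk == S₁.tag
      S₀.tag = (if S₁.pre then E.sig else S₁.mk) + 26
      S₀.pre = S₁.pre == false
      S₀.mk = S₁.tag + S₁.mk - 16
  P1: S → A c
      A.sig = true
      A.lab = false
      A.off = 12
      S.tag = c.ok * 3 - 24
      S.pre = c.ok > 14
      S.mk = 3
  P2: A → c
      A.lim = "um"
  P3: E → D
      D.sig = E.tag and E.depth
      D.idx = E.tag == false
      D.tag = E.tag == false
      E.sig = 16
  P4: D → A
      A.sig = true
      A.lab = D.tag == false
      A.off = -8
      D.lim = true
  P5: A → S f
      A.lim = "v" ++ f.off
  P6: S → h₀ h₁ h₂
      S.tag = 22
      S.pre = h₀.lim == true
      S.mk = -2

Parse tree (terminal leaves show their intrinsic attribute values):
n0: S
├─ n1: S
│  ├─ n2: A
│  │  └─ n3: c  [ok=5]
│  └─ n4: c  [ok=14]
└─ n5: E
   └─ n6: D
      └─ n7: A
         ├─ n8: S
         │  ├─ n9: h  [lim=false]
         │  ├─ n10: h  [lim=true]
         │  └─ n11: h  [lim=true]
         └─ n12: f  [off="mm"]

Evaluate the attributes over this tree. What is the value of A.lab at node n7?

1. n2.sig = true  [true]
2. n2.lab = false  [false]
3. n2.off = 12  [12]
4. n3.ok = 5  [terminal]
5. n2.lim = "um"  ["um"]
6. n4.ok = 14  [terminal]
7. n1.tag = 18  [c.ok * 3 - 24]
8. n1.pre = false  [c.ok > 14]
9. n1.mk = 3  [3]
10. n5.lim = "wq"  ["wq"]
11. n5.tag = false  [S₁.pre == true]
12. n5.depth = false  [S₁.mk == S₁.tag]
13. n6.sig = false  [E.tag and E.depth]
14. n6.idx = true  [E.tag == false]
15. n6.tag = true  [E.tag == false]
16. n7.sig = true  [true]
17. n7.lab = false  [D.tag == false]
18. n7.off = -8  [-8]
19. n9.lim = false  [terminal]
20. n10.lim = true  [terminal]
21. n11.lim = true  [terminal]
22. n8.tag = 22  [22]
23. n8.pre = false  [h₀.lim == true]
24. n8.mk = -2  [-2]
25. n12.off = "mm"  [terminal]
26. n7.lim = "vmm"  ["v" ++ f.off]
27. n6.lim = true  [true]
28. n5.sig = 16  [16]
29. n0.tag = 29  [(if S₁.pre then E.sig else S₁.mk) + 26]
30. n0.pre = true  [S₁.pre == false]
31. n0.mk = 5  [S₁.tag + S₁.mk - 16]

false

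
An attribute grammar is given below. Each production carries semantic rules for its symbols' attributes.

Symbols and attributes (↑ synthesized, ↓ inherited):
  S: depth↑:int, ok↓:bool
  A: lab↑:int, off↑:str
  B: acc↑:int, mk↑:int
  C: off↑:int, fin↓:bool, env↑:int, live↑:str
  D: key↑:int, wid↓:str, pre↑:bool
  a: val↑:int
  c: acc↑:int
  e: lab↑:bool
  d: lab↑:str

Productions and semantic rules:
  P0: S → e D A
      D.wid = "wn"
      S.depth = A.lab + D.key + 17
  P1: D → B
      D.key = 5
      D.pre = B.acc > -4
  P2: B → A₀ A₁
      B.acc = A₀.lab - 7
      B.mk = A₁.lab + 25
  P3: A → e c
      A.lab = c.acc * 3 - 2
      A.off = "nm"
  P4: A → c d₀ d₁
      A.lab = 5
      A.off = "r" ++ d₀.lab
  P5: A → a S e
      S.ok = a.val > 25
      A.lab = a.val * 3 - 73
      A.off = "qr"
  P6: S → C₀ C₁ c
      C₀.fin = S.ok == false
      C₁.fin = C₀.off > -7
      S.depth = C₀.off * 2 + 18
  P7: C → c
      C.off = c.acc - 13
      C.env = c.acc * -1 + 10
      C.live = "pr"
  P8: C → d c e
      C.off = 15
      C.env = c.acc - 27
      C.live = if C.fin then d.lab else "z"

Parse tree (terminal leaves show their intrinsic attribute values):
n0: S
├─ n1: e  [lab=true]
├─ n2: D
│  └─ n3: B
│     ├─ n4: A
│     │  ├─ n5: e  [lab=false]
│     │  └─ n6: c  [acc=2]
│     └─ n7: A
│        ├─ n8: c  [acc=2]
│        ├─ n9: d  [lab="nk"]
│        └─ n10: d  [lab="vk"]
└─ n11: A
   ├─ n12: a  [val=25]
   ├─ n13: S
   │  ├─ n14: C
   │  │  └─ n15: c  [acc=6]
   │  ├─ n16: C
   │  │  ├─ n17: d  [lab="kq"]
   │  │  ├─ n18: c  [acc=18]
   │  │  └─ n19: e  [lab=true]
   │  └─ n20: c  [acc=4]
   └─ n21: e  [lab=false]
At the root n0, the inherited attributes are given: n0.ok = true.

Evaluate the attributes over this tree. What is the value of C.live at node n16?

1. n0.ok = true  [given at root]
2. n1.lab = true  [terminal]
3. n2.wid = "wn"  ["wn"]
4. n5.lab = false  [terminal]
5. n6.acc = 2  [terminal]
6. n4.lab = 4  [c.acc * 3 - 2]
7. n4.off = "nm"  ["nm"]
8. n8.acc = 2  [terminal]
9. n9.lab = "nk"  [terminal]
10. n10.lab = "vk"  [terminal]
11. n7.lab = 5  [5]
12. n7.off = "rnk"  ["r" ++ d₀.lab]
13. n3.acc = -3  [A₀.lab - 7]
14. n3.mk = 30  [A₁.lab + 25]
15. n2.key = 5  [5]
16. n2.pre = true  [B.acc > -4]
17. n12.val = 25  [terminal]
18. n13.ok = false  [a.val > 25]
19. n14.fin = true  [S.ok == false]
20. n15.acc = 6  [terminal]
21. n14.off = -7  [c.acc - 13]
22. n14.env = 4  [c.acc * -1 + 10]
23. n14.live = "pr"  ["pr"]
24. n16.fin = false  [C₀.off > -7]
25. n17.lab = "kq"  [terminal]
26. n18.acc = 18  [terminal]
27. n19.lab = true  [terminal]
28. n16.off = 15  [15]
29. n16.env = -9  [c.acc - 27]
30. n16.live = "z"  [if C.fin then d.lab else "z"]
31. n20.acc = 4  [terminal]
32. n13.depth = 4  [C₀.off * 2 + 18]
33. n21.lab = false  [terminal]
34. n11.lab = 2  [a.val * 3 - 73]
35. n11.off = "qr"  ["qr"]
36. n0.depth = 24  [A.lab + D.key + 17]

"z"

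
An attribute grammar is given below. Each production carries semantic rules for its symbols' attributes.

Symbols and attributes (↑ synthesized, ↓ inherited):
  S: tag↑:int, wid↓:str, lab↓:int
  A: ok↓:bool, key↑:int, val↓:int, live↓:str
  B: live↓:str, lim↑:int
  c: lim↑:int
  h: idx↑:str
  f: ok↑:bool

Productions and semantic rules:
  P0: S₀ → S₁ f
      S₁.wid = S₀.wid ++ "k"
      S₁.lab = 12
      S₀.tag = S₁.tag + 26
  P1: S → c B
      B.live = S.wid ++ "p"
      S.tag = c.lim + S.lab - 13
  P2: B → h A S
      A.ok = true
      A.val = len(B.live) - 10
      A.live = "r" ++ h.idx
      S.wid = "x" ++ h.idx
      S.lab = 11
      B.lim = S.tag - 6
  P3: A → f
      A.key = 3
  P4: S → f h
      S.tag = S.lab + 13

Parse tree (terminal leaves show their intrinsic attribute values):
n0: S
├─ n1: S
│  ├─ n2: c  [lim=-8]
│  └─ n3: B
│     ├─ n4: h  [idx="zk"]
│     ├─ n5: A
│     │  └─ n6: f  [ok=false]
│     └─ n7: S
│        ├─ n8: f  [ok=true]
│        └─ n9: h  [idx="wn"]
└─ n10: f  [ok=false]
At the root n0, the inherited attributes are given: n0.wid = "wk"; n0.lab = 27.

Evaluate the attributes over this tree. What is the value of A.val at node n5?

1. n0.wid = "wk"  [given at root]
2. n0.lab = 27  [given at root]
3. n1.wid = "wkk"  [S₀.wid ++ "k"]
4. n1.lab = 12  [12]
5. n2.lim = -8  [terminal]
6. n3.live = "wkkp"  [S.wid ++ "p"]
7. n4.idx = "zk"  [terminal]
8. n5.ok = true  [true]
9. n5.val = -6  [len(B.live) - 10]
10. n5.live = "rzk"  ["r" ++ h.idx]
11. n6.ok = false  [terminal]
12. n5.key = 3  [3]
13. n7.wid = "xzk"  ["x" ++ h.idx]
14. n7.lab = 11  [11]
15. n8.ok = true  [terminal]
16. n9.idx = "wn"  [terminal]
17. n7.tag = 24  [S.lab + 13]
18. n3.lim = 18  [S.tag - 6]
19. n1.tag = -9  [c.lim + S.lab - 13]
20. n10.ok = false  [terminal]
21. n0.tag = 17  [S₁.tag + 26]

-6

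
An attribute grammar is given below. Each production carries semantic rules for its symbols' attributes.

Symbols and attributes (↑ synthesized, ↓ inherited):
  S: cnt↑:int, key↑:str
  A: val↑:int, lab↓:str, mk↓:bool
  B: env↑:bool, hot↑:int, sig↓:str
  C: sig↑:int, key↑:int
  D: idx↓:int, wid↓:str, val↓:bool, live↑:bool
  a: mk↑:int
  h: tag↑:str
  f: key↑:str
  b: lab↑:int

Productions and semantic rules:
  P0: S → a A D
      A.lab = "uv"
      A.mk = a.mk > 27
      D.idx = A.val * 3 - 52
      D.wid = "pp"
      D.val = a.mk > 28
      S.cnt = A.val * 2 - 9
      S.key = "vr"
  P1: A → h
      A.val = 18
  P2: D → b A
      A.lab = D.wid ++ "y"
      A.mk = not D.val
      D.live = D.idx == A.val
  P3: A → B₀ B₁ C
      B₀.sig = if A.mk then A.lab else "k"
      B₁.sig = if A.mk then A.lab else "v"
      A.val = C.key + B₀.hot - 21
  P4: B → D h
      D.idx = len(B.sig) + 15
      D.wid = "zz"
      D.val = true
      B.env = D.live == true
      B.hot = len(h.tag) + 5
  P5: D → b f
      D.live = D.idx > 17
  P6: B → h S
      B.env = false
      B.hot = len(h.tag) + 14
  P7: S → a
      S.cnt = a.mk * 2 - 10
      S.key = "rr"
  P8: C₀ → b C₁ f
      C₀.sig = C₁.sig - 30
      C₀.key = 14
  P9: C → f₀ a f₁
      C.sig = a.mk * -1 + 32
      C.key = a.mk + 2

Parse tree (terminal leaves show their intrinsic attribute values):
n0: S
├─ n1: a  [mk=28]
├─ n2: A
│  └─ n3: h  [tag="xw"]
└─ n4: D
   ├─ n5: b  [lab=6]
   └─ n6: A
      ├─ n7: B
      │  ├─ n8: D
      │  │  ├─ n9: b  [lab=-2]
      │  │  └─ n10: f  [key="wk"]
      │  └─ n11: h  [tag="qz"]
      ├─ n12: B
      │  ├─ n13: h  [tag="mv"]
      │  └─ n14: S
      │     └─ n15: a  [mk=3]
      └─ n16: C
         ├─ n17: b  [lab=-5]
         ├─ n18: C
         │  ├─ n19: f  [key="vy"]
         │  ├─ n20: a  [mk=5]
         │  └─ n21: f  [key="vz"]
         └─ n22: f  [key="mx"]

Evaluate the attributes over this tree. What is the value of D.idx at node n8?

18

1. n1.mk = 28  [terminal]
2. n2.lab = "uv"  ["uv"]
3. n2.mk = true  [a.mk > 27]
4. n3.tag = "xw"  [terminal]
5. n2.val = 18  [18]
6. n4.idx = 2  [A.val * 3 - 52]
7. n4.wid = "pp"  ["pp"]
8. n4.val = false  [a.mk > 28]
9. n5.lab = 6  [terminal]
10. n6.lab = "ppy"  [D.wid ++ "y"]
11. n6.mk = true  [not D.val]
12. n7.sig = "ppy"  [if A.mk then A.lab else "k"]
13. n8.idx = 18  [len(B.sig) + 15]
14. n8.wid = "zz"  ["zz"]
15. n8.val = true  [true]
16. n9.lab = -2  [terminal]
17. n10.key = "wk"  [terminal]
18. n8.live = true  [D.idx > 17]
19. n11.tag = "qz"  [terminal]
20. n7.env = true  [D.live == true]
21. n7.hot = 7  [len(h.tag) + 5]
22. n12.sig = "ppy"  [if A.mk then A.lab else "v"]
23. n13.tag = "mv"  [terminal]
24. n15.mk = 3  [terminal]
25. n14.cnt = -4  [a.mk * 2 - 10]
26. n14.key = "rr"  ["rr"]
27. n12.env = false  [false]
28. n12.hot = 16  [len(h.tag) + 14]
29. n17.lab = -5  [terminal]
30. n19.key = "vy"  [terminal]
31. n20.mk = 5  [terminal]
32. n21.key = "vz"  [terminal]
33. n18.sig = 27  [a.mk * -1 + 32]
34. n18.key = 7  [a.mk + 2]
35. n22.key = "mx"  [terminal]
36. n16.sig = -3  [C₁.sig - 30]
37. n16.key = 14  [14]
38. n6.val = 0  [C.key + B₀.hot - 21]
39. n4.live = false  [D.idx == A.val]
40. n0.cnt = 27  [A.val * 2 - 9]
41. n0.key = "vr"  ["vr"]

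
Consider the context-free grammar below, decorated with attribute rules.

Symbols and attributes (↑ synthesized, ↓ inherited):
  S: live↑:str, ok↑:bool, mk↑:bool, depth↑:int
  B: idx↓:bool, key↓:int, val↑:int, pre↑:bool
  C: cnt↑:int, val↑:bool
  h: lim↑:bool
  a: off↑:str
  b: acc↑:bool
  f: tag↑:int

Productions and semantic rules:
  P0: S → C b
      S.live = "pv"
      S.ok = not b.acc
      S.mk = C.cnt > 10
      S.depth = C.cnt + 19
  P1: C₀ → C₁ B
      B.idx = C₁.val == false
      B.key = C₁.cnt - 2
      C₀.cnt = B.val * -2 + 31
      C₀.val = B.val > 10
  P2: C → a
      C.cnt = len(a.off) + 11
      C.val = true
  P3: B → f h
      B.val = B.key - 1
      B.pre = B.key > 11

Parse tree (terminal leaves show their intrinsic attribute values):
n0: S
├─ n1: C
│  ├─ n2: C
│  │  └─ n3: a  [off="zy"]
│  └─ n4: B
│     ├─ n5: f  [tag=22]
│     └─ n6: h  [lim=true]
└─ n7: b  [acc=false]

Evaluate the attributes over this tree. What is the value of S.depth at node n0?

30

1. n3.off = "zy"  [terminal]
2. n2.cnt = 13  [len(a.off) + 11]
3. n2.val = true  [true]
4. n4.idx = false  [C₁.val == false]
5. n4.key = 11  [C₁.cnt - 2]
6. n5.tag = 22  [terminal]
7. n6.lim = true  [terminal]
8. n4.val = 10  [B.key - 1]
9. n4.pre = false  [B.key > 11]
10. n1.cnt = 11  [B.val * -2 + 31]
11. n1.val = false  [B.val > 10]
12. n7.acc = false  [terminal]
13. n0.live = "pv"  ["pv"]
14. n0.ok = true  [not b.acc]
15. n0.mk = true  [C.cnt > 10]
16. n0.depth = 30  [C.cnt + 19]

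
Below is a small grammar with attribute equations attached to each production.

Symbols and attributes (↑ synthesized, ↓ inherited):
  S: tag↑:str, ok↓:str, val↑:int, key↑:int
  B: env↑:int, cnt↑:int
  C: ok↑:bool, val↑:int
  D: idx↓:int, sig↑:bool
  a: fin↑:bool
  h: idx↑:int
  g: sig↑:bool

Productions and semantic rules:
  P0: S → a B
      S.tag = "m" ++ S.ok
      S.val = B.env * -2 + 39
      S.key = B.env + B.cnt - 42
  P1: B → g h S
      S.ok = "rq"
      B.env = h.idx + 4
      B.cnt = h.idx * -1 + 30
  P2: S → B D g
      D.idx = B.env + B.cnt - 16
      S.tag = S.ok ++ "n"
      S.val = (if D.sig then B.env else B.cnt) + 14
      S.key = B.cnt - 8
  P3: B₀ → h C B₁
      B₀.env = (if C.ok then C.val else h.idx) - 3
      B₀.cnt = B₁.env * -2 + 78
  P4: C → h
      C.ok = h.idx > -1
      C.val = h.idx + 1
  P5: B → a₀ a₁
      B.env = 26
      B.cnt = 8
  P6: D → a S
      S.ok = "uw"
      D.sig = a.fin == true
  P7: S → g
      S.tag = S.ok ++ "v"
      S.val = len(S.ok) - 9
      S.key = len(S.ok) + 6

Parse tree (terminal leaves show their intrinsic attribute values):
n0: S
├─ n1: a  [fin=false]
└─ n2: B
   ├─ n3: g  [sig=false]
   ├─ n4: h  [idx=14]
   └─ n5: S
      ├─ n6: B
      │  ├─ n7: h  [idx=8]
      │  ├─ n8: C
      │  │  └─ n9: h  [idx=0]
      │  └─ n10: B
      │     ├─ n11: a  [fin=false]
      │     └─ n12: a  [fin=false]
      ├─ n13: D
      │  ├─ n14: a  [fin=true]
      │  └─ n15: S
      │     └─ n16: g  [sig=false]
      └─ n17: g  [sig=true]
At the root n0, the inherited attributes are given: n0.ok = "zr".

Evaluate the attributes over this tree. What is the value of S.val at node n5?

12

1. n0.ok = "zr"  [given at root]
2. n1.fin = false  [terminal]
3. n3.sig = false  [terminal]
4. n4.idx = 14  [terminal]
5. n5.ok = "rq"  ["rq"]
6. n7.idx = 8  [terminal]
7. n9.idx = 0  [terminal]
8. n8.ok = true  [h.idx > -1]
9. n8.val = 1  [h.idx + 1]
10. n11.fin = false  [terminal]
11. n12.fin = false  [terminal]
12. n10.env = 26  [26]
13. n10.cnt = 8  [8]
14. n6.env = -2  [(if C.ok then C.val else h.idx) - 3]
15. n6.cnt = 26  [B₁.env * -2 + 78]
16. n13.idx = 8  [B.env + B.cnt - 16]
17. n14.fin = true  [terminal]
18. n15.ok = "uw"  ["uw"]
19. n16.sig = false  [terminal]
20. n15.tag = "uwv"  [S.ok ++ "v"]
21. n15.val = -7  [len(S.ok) - 9]
22. n15.key = 8  [len(S.ok) + 6]
23. n13.sig = true  [a.fin == true]
24. n17.sig = true  [terminal]
25. n5.tag = "rqn"  [S.ok ++ "n"]
26. n5.val = 12  [(if D.sig then B.env else B.cnt) + 14]
27. n5.key = 18  [B.cnt - 8]
28. n2.env = 18  [h.idx + 4]
29. n2.cnt = 16  [h.idx * -1 + 30]
30. n0.tag = "mzr"  ["m" ++ S.ok]
31. n0.val = 3  [B.env * -2 + 39]
32. n0.key = -8  [B.env + B.cnt - 42]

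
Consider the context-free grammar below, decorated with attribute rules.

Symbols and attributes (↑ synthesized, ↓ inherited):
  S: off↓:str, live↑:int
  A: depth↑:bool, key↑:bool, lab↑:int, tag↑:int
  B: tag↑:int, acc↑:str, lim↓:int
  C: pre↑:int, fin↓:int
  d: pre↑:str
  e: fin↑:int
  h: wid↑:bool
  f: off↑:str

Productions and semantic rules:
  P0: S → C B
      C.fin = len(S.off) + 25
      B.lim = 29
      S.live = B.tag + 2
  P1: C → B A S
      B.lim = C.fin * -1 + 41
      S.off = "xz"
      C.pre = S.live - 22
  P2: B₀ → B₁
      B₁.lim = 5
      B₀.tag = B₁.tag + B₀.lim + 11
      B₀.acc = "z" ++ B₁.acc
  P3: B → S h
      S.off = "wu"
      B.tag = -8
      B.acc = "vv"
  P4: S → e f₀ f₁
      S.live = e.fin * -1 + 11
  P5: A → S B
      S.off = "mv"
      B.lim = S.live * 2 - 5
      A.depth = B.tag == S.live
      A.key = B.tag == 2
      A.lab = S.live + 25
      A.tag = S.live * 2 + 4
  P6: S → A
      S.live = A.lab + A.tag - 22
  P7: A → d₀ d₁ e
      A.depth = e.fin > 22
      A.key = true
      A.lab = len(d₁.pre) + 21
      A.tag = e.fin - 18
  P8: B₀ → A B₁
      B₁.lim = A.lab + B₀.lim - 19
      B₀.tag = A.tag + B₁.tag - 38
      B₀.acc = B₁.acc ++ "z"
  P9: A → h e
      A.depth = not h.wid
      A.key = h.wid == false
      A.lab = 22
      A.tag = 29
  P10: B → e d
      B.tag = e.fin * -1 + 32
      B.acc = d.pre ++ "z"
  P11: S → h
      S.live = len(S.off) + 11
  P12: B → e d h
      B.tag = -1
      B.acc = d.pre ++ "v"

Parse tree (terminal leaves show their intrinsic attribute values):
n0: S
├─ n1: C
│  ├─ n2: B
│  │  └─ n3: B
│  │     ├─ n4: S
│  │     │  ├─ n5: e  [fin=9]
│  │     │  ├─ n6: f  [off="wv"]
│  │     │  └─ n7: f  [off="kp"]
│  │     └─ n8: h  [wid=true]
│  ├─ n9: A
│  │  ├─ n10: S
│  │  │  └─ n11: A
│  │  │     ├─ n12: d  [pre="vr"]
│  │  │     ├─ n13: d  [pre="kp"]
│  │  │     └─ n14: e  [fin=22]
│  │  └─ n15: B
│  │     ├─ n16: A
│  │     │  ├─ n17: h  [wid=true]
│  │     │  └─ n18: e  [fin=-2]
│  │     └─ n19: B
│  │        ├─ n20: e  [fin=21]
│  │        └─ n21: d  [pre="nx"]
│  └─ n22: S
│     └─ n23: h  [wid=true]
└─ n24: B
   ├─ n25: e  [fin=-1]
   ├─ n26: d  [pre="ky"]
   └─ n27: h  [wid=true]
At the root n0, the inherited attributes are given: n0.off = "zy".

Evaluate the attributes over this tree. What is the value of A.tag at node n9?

1. n0.off = "zy"  [given at root]
2. n1.fin = 27  [len(S.off) + 25]
3. n2.lim = 14  [C.fin * -1 + 41]
4. n3.lim = 5  [5]
5. n4.off = "wu"  ["wu"]
6. n5.fin = 9  [terminal]
7. n6.off = "wv"  [terminal]
8. n7.off = "kp"  [terminal]
9. n4.live = 2  [e.fin * -1 + 11]
10. n8.wid = true  [terminal]
11. n3.tag = -8  [-8]
12. n3.acc = "vv"  ["vv"]
13. n2.tag = 17  [B₁.tag + B₀.lim + 11]
14. n2.acc = "zvv"  ["z" ++ B₁.acc]
15. n10.off = "mv"  ["mv"]
16. n12.pre = "vr"  [terminal]
17. n13.pre = "kp"  [terminal]
18. n14.fin = 22  [terminal]
19. n11.depth = false  [e.fin > 22]
20. n11.key = true  [true]
21. n11.lab = 23  [len(d₁.pre) + 21]
22. n11.tag = 4  [e.fin - 18]
23. n10.live = 5  [A.lab + A.tag - 22]
24. n15.lim = 5  [S.live * 2 - 5]
25. n17.wid = true  [terminal]
26. n18.fin = -2  [terminal]
27. n16.depth = false  [not h.wid]
28. n16.key = false  [h.wid == false]
29. n16.lab = 22  [22]
30. n16.tag = 29  [29]
31. n19.lim = 8  [A.lab + B₀.lim - 19]
32. n20.fin = 21  [terminal]
33. n21.pre = "nx"  [terminal]
34. n19.tag = 11  [e.fin * -1 + 32]
35. n19.acc = "nxz"  [d.pre ++ "z"]
36. n15.tag = 2  [A.tag + B₁.tag - 38]
37. n15.acc = "nxzz"  [B₁.acc ++ "z"]
38. n9.depth = false  [B.tag == S.live]
39. n9.key = true  [B.tag == 2]
40. n9.lab = 30  [S.live + 25]
41. n9.tag = 14  [S.live * 2 + 4]
42. n22.off = "xz"  ["xz"]
43. n23.wid = true  [terminal]
44. n22.live = 13  [len(S.off) + 11]
45. n1.pre = -9  [S.live - 22]
46. n24.lim = 29  [29]
47. n25.fin = -1  [terminal]
48. n26.pre = "ky"  [terminal]
49. n27.wid = true  [terminal]
50. n24.tag = -1  [-1]
51. n24.acc = "kyv"  [d.pre ++ "v"]
52. n0.live = 1  [B.tag + 2]

14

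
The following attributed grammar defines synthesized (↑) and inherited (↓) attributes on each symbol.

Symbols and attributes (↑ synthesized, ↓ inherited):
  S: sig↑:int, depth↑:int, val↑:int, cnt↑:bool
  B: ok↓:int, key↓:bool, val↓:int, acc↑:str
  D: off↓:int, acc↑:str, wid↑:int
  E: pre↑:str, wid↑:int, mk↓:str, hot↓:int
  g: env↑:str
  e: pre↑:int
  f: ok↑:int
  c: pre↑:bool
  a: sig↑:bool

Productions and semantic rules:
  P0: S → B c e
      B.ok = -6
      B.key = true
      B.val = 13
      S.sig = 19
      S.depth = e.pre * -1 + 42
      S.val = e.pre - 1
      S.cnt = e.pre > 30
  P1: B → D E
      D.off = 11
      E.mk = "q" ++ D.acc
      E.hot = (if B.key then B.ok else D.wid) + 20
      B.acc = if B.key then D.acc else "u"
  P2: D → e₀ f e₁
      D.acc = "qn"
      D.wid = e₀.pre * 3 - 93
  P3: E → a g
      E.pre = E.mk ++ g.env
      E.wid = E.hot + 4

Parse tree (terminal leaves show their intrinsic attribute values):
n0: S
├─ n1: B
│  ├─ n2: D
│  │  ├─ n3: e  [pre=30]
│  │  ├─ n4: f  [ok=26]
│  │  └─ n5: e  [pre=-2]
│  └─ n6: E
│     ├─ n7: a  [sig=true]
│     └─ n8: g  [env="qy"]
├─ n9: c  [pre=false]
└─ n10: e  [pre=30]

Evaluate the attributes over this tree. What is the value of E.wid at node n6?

18

1. n1.ok = -6  [-6]
2. n1.key = true  [true]
3. n1.val = 13  [13]
4. n2.off = 11  [11]
5. n3.pre = 30  [terminal]
6. n4.ok = 26  [terminal]
7. n5.pre = -2  [terminal]
8. n2.acc = "qn"  ["qn"]
9. n2.wid = -3  [e₀.pre * 3 - 93]
10. n6.mk = "qqn"  ["q" ++ D.acc]
11. n6.hot = 14  [(if B.key then B.ok else D.wid) + 20]
12. n7.sig = true  [terminal]
13. n8.env = "qy"  [terminal]
14. n6.pre = "qqnqy"  [E.mk ++ g.env]
15. n6.wid = 18  [E.hot + 4]
16. n1.acc = "qn"  [if B.key then D.acc else "u"]
17. n9.pre = false  [terminal]
18. n10.pre = 30  [terminal]
19. n0.sig = 19  [19]
20. n0.depth = 12  [e.pre * -1 + 42]
21. n0.val = 29  [e.pre - 1]
22. n0.cnt = false  [e.pre > 30]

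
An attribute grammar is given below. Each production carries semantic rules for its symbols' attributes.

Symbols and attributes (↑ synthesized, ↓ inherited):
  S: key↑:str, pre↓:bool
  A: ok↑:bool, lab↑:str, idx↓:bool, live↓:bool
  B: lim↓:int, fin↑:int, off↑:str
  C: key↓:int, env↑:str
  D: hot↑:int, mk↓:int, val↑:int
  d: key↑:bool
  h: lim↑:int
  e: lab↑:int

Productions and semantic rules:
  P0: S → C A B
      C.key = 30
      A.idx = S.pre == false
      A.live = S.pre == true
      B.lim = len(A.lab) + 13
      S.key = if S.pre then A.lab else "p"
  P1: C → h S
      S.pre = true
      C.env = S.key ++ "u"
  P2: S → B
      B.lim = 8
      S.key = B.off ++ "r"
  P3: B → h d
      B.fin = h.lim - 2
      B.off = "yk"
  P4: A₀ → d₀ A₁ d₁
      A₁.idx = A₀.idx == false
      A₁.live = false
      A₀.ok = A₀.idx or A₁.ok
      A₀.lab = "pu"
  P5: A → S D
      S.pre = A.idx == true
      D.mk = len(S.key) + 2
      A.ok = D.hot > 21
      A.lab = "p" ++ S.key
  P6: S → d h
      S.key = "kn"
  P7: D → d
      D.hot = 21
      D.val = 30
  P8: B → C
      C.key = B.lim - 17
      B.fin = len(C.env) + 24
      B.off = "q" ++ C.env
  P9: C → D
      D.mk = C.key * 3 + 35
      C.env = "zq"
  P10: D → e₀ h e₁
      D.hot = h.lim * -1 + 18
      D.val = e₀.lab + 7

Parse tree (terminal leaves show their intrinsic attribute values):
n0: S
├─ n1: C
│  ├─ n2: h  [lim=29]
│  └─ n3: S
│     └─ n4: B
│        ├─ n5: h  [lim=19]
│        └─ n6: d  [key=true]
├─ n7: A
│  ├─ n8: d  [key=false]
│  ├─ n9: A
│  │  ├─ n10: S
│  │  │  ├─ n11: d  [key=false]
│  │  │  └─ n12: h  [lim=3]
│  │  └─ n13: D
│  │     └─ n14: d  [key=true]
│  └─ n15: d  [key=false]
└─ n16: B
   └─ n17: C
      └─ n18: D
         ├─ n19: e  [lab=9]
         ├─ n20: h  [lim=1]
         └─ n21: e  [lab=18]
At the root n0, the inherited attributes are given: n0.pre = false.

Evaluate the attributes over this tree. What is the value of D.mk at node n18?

29

1. n0.pre = false  [given at root]
2. n1.key = 30  [30]
3. n2.lim = 29  [terminal]
4. n3.pre = true  [true]
5. n4.lim = 8  [8]
6. n5.lim = 19  [terminal]
7. n6.key = true  [terminal]
8. n4.fin = 17  [h.lim - 2]
9. n4.off = "yk"  ["yk"]
10. n3.key = "ykr"  [B.off ++ "r"]
11. n1.env = "ykru"  [S.key ++ "u"]
12. n7.idx = true  [S.pre == false]
13. n7.live = false  [S.pre == true]
14. n8.key = false  [terminal]
15. n9.idx = false  [A₀.idx == false]
16. n9.live = false  [false]
17. n10.pre = false  [A.idx == true]
18. n11.key = false  [terminal]
19. n12.lim = 3  [terminal]
20. n10.key = "kn"  ["kn"]
21. n13.mk = 4  [len(S.key) + 2]
22. n14.key = true  [terminal]
23. n13.hot = 21  [21]
24. n13.val = 30  [30]
25. n9.ok = false  [D.hot > 21]
26. n9.lab = "pkn"  ["p" ++ S.key]
27. n15.key = false  [terminal]
28. n7.ok = true  [A₀.idx or A₁.ok]
29. n7.lab = "pu"  ["pu"]
30. n16.lim = 15  [len(A.lab) + 13]
31. n17.key = -2  [B.lim - 17]
32. n18.mk = 29  [C.key * 3 + 35]
33. n19.lab = 9  [terminal]
34. n20.lim = 1  [terminal]
35. n21.lab = 18  [terminal]
36. n18.hot = 17  [h.lim * -1 + 18]
37. n18.val = 16  [e₀.lab + 7]
38. n17.env = "zq"  ["zq"]
39. n16.fin = 26  [len(C.env) + 24]
40. n16.off = "qzq"  ["q" ++ C.env]
41. n0.key = "p"  [if S.pre then A.lab else "p"]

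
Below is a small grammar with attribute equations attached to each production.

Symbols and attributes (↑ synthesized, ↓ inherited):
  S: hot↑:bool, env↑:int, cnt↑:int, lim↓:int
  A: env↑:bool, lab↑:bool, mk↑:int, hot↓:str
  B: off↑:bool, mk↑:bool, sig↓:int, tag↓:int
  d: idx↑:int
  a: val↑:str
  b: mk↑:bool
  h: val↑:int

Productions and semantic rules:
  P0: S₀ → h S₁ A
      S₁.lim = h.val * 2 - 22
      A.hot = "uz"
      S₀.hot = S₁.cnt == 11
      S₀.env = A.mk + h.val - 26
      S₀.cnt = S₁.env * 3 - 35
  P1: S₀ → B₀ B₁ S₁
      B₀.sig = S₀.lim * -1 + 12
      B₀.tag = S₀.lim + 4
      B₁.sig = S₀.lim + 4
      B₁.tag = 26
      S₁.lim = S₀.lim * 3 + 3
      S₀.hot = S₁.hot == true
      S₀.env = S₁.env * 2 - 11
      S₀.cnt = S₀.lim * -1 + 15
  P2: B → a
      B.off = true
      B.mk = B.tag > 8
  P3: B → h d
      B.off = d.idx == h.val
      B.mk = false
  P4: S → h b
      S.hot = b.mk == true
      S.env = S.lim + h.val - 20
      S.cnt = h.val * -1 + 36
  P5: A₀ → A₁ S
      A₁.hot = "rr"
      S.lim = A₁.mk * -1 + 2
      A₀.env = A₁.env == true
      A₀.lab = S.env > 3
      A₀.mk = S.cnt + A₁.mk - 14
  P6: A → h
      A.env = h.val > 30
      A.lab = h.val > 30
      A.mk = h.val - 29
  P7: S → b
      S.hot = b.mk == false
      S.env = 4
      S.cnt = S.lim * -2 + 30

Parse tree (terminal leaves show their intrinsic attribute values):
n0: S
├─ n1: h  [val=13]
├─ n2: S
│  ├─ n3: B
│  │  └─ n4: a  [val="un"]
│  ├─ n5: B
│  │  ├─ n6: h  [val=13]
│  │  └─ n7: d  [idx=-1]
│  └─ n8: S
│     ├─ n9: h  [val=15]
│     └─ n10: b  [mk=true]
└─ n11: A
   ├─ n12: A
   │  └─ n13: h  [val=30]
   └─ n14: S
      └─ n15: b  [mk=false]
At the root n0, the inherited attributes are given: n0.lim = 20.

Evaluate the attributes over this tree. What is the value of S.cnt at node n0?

-8

1. n0.lim = 20  [given at root]
2. n1.val = 13  [terminal]
3. n2.lim = 4  [h.val * 2 - 22]
4. n3.sig = 8  [S₀.lim * -1 + 12]
5. n3.tag = 8  [S₀.lim + 4]
6. n4.val = "un"  [terminal]
7. n3.off = true  [true]
8. n3.mk = false  [B.tag > 8]
9. n5.sig = 8  [S₀.lim + 4]
10. n5.tag = 26  [26]
11. n6.val = 13  [terminal]
12. n7.idx = -1  [terminal]
13. n5.off = false  [d.idx == h.val]
14. n5.mk = false  [false]
15. n8.lim = 15  [S₀.lim * 3 + 3]
16. n9.val = 15  [terminal]
17. n10.mk = true  [terminal]
18. n8.hot = true  [b.mk == true]
19. n8.env = 10  [S.lim + h.val - 20]
20. n8.cnt = 21  [h.val * -1 + 36]
21. n2.hot = true  [S₁.hot == true]
22. n2.env = 9  [S₁.env * 2 - 11]
23. n2.cnt = 11  [S₀.lim * -1 + 15]
24. n11.hot = "uz"  ["uz"]
25. n12.hot = "rr"  ["rr"]
26. n13.val = 30  [terminal]
27. n12.env = false  [h.val > 30]
28. n12.lab = false  [h.val > 30]
29. n12.mk = 1  [h.val - 29]
30. n14.lim = 1  [A₁.mk * -1 + 2]
31. n15.mk = false  [terminal]
32. n14.hot = true  [b.mk == false]
33. n14.env = 4  [4]
34. n14.cnt = 28  [S.lim * -2 + 30]
35. n11.env = false  [A₁.env == true]
36. n11.lab = true  [S.env > 3]
37. n11.mk = 15  [S.cnt + A₁.mk - 14]
38. n0.hot = true  [S₁.cnt == 11]
39. n0.env = 2  [A.mk + h.val - 26]
40. n0.cnt = -8  [S₁.env * 3 - 35]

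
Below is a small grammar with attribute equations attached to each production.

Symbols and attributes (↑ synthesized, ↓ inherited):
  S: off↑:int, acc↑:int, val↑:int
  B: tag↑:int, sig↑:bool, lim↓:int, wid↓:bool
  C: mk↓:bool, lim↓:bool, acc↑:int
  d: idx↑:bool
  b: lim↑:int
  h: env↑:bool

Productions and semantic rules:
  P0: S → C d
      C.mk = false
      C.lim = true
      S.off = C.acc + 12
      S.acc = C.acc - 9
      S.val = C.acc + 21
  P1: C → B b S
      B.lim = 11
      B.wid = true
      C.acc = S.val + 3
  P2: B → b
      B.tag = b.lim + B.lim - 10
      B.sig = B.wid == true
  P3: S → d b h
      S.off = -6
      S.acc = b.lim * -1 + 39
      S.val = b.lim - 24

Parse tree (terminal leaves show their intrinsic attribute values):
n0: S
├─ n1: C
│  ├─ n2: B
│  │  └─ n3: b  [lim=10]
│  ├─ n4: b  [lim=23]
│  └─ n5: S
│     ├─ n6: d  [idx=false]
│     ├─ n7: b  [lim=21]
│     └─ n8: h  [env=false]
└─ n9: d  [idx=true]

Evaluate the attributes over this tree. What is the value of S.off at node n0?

12

1. n1.mk = false  [false]
2. n1.lim = true  [true]
3. n2.lim = 11  [11]
4. n2.wid = true  [true]
5. n3.lim = 10  [terminal]
6. n2.tag = 11  [b.lim + B.lim - 10]
7. n2.sig = true  [B.wid == true]
8. n4.lim = 23  [terminal]
9. n6.idx = false  [terminal]
10. n7.lim = 21  [terminal]
11. n8.env = false  [terminal]
12. n5.off = -6  [-6]
13. n5.acc = 18  [b.lim * -1 + 39]
14. n5.val = -3  [b.lim - 24]
15. n1.acc = 0  [S.val + 3]
16. n9.idx = true  [terminal]
17. n0.off = 12  [C.acc + 12]
18. n0.acc = -9  [C.acc - 9]
19. n0.val = 21  [C.acc + 21]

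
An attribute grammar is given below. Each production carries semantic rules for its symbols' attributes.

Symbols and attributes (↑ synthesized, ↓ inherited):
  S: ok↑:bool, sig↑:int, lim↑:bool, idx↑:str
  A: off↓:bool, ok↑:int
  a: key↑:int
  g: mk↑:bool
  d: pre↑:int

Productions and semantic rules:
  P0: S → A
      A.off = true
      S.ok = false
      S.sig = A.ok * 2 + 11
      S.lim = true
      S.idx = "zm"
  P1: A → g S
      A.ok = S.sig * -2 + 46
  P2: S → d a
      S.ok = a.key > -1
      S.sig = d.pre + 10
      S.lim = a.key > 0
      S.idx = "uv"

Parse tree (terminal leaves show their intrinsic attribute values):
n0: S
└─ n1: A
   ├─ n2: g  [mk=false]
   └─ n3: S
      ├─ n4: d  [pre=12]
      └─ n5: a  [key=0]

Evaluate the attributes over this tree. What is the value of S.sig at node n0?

1. n1.off = true  [true]
2. n2.mk = false  [terminal]
3. n4.pre = 12  [terminal]
4. n5.key = 0  [terminal]
5. n3.ok = true  [a.key > -1]
6. n3.sig = 22  [d.pre + 10]
7. n3.lim = false  [a.key > 0]
8. n3.idx = "uv"  ["uv"]
9. n1.ok = 2  [S.sig * -2 + 46]
10. n0.ok = false  [false]
11. n0.sig = 15  [A.ok * 2 + 11]
12. n0.lim = true  [true]
13. n0.idx = "zm"  ["zm"]

15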